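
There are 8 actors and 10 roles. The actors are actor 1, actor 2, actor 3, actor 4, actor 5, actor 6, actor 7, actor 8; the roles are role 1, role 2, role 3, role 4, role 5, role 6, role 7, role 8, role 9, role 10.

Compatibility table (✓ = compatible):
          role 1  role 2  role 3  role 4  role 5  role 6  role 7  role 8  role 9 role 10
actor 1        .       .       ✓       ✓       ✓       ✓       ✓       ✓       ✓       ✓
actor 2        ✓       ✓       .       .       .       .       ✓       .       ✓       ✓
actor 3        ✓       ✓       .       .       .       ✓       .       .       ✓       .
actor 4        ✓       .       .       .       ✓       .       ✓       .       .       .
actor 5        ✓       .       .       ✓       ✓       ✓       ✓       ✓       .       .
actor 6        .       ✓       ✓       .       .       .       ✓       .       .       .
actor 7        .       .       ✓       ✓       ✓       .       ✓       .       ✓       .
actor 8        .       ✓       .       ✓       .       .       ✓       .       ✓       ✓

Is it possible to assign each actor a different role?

Yes

For example, pair actor 1-role 3, actor 2-role 1, actor 3-role 6, actor 4-role 5, actor 5-role 8, actor 6-role 2, actor 7-role 9, actor 8-role 7.
All 8 actors are covered.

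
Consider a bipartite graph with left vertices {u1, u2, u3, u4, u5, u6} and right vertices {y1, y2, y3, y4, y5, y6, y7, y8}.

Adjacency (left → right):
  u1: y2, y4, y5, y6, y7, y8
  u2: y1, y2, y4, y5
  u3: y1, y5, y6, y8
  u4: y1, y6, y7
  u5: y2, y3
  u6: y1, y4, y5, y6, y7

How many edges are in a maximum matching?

6

For example, pair u1–y4, u2–y2, u3–y6, u4–y1, u5–y3, u6–y7.
All 6 left vertices are matched, so no larger matching exists.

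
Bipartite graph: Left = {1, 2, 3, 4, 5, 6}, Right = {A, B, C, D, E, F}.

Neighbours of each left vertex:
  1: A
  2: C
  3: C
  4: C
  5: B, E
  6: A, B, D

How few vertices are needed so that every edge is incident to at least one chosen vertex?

4

The 4 edges 1–A, 2–C, 5–E, 6–B form a matching, so any vertex cover needs at least 4 vertices (one per matched edge).
Conversely {1, 5, 6, C} meets every edge and has exactly 4 vertices, so 4 is optimal.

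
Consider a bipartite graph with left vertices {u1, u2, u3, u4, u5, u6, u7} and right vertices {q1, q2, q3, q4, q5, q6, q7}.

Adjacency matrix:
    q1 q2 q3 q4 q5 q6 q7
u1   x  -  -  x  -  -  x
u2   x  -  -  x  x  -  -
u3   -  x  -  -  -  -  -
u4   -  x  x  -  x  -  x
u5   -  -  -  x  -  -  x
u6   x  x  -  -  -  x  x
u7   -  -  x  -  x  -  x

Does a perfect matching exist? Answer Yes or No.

Yes

A valid assignment of size 7: u1-q1, u2-q5, u3-q2, u4-q3, u5-q4, u6-q6, u7-q7.
All 7 left vertices are covered.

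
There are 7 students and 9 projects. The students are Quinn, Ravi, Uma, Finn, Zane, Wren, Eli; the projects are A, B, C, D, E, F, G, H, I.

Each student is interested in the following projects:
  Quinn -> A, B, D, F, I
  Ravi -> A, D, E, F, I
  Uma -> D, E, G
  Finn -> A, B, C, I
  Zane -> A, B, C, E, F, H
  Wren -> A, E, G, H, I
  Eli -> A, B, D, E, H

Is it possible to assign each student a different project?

For example, pair Quinn→B, Ravi→F, Uma→D, Finn→I, Zane→E, Wren→G, Eli→A.
All 7 students are covered.

Yes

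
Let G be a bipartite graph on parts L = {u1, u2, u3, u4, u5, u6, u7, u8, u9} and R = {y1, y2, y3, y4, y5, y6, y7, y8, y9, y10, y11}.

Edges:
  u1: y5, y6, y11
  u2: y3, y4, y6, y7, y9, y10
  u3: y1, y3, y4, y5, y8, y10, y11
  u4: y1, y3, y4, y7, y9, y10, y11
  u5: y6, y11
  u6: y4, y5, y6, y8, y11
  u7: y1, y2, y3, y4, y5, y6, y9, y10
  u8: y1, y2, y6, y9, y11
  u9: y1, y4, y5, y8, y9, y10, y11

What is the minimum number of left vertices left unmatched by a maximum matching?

0

For example, pair u1→y5, u2→y3, u3→y10, u4→y7, u5→y6, u6→y8, u7→y4, u8→y9, u9→y11.
This saturates every left vertex, so 9 is the maximum.
That matches 9 of the 9, leaving 0 unmatched; no matching can do better.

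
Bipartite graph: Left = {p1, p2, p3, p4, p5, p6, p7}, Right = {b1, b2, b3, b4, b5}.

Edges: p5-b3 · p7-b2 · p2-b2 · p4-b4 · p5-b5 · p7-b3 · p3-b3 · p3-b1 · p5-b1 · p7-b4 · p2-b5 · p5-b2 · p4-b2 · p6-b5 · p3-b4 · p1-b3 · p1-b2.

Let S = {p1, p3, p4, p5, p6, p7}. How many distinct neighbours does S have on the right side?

5

The union of neighbours of {p1, p3, p4, p5, p6, p7} is {b1, b2, b3, b4, b5}, which has 5 elements.
Since |N(S)| = 5 < |S| = 6, Hall's condition fails for this subset.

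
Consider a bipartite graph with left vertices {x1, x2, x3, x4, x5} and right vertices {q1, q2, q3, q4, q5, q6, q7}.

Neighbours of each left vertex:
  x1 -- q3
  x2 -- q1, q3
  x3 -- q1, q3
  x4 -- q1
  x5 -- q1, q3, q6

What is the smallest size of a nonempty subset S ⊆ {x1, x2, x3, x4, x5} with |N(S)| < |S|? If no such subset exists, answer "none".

3

Take S = {x1, x2, x3}. Its neighbourhood is {q1, q3}, so |N(S)| = 2 < |S| = 3.
Every subset of size less than 3 has at least as many neighbours as members, so 3 is the minimum.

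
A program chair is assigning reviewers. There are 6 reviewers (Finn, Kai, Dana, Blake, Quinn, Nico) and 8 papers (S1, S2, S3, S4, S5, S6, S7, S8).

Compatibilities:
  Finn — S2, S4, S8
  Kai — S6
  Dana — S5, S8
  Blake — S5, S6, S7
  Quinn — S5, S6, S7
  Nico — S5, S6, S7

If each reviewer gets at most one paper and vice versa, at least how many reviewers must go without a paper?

One maximum matching: Finn→S2, Kai→S6, Dana→S8, Blake→S5, Quinn→S7.
The set {Kai, Blake, Quinn, Nico} has only 3 neighbours ({S5, S6, S7}), so by Hall's theorem at most 5 of the 6 reviewers can be matched.
That matches 5 of the 6, leaving 1 unmatched; no matching can do better.

1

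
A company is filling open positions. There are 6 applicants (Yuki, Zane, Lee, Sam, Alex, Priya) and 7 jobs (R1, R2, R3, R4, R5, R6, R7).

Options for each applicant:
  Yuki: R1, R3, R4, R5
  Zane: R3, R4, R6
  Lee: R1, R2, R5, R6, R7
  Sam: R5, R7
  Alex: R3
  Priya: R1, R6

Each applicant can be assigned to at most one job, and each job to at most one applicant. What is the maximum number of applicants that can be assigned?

6

One maximum matching: Yuki–R5, Zane–R4, Lee–R2, Sam–R7, Alex–R3, Priya–R6.
This saturates every applicant, so 6 is the maximum.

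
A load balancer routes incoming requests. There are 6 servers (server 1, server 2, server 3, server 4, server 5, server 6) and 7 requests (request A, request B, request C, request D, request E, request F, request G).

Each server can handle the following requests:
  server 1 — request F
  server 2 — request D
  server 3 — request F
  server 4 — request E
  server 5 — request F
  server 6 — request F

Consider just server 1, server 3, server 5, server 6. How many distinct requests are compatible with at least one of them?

1

The union of neighbours of {server 1, server 3, server 5, server 6} is {request F}, which has 1 element.
Since |N(S)| = 1 < |S| = 4, Hall's condition fails for this subset.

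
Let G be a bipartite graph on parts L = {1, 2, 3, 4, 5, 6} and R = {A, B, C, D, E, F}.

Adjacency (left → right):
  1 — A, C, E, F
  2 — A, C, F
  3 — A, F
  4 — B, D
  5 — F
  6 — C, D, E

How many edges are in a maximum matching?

6

For example, pair 1–E, 2–C, 3–A, 4–B, 5–F, 6–D.
This saturates every left vertex, so 6 is the maximum.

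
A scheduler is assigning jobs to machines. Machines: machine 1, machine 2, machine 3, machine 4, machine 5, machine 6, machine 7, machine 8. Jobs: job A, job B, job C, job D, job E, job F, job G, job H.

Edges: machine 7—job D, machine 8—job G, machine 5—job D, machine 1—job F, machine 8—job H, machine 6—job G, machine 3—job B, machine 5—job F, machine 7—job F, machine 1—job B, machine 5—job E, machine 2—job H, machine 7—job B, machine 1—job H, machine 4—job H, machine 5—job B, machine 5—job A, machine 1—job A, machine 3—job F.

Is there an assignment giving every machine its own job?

No

The set {machine 2, machine 4, machine 6, machine 8} has only 2 neighbours ({job G, job H}), so by Hall's theorem at most 6 of the 8 machines can be matched.
Hence no matching covers every machine.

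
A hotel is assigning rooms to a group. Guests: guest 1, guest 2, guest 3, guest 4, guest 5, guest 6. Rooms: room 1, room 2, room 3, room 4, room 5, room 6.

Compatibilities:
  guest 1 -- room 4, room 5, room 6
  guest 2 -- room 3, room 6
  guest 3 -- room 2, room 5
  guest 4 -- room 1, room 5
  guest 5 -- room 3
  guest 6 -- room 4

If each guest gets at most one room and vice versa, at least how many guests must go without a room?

0

A valid assignment of size 6: guest 1–room 5, guest 2–room 6, guest 3–room 2, guest 4–room 1, guest 5–room 3, guest 6–room 4.
This saturates every guest, so 6 is the maximum.
That matches 6 of the 6, leaving 0 unmatched; no matching can do better.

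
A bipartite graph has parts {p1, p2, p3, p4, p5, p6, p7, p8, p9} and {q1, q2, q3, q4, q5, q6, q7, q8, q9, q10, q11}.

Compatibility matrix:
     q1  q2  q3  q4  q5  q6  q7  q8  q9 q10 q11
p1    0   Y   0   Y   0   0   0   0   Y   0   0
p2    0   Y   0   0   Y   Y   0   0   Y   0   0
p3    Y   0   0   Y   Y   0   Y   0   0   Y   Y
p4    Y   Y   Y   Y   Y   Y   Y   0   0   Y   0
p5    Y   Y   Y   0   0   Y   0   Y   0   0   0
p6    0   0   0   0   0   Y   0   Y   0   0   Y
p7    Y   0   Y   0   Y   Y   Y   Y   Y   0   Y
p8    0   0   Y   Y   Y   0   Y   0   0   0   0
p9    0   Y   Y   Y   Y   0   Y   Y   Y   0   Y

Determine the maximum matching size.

9

A valid assignment of size 9: p1-q2, p2-q5, p3-q1, p4-q4, p5-q8, p6-q11, p7-q6, p8-q7, p9-q9.
All 9 left vertices are matched, so no larger matching exists.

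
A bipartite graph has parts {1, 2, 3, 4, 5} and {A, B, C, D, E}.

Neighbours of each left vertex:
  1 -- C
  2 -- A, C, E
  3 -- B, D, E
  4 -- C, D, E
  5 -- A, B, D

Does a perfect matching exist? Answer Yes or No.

Yes

A valid assignment of size 5: 1→C, 2→A, 3→E, 4→D, 5→B.
All 5 left vertices are covered.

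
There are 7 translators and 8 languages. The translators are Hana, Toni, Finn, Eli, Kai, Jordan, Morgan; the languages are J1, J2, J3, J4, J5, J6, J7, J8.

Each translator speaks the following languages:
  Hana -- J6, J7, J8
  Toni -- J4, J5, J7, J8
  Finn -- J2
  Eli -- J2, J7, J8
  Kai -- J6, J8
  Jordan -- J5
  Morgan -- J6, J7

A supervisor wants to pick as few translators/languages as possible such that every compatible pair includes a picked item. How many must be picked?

{Toni, Jordan, J2, J6, J7, J8} is a vertex cover of size 6: every edge has an endpoint in this set.
No smaller cover exists because Hana–J7, Toni–J4, Finn–J2, Eli–J8, Kai–J6, Jordan–J5 is a matching of size 6, and a cover must include an endpoint of each of these disjoint edges (König's theorem).

6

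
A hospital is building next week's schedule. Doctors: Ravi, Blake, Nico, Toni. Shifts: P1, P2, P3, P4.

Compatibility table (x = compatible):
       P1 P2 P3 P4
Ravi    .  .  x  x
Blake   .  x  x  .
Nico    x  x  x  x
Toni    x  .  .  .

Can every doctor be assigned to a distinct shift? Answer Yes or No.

Yes

One maximum matching: Ravi–P3, Blake–P2, Nico–P4, Toni–P1.
All 4 doctors are covered.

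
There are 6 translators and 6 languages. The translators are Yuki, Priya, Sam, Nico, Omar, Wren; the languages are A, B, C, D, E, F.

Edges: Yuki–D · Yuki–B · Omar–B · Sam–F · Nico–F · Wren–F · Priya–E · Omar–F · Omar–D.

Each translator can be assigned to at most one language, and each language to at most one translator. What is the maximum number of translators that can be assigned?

A valid assignment of size 4: Yuki–D, Priya–E, Sam–F, Omar–B.
The set {Sam, Nico, Wren} has only 1 neighbour ({F}), so by Hall's theorem at most 4 of the 6 translators can be matched.

4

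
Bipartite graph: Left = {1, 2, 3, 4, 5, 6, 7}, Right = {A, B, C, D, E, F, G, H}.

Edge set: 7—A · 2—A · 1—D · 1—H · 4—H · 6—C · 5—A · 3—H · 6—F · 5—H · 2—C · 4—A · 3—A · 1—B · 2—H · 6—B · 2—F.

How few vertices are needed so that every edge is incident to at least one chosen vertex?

{1, 2, 6, A, H} is a vertex cover of size 5: every edge has an endpoint in this set.
No smaller cover exists because 1–D, 2–F, 3–A, 4–H, 6–B is a matching of size 5, and a cover must include an endpoint of each of these disjoint edges (König's theorem).

5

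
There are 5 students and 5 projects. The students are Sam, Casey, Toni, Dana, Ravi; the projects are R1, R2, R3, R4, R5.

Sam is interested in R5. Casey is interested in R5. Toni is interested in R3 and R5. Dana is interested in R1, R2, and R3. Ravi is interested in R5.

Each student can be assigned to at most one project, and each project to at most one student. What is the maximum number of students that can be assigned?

A valid assignment of size 3: Sam-R5, Toni-R3, Dana-R2.
The set {Sam, Casey, Ravi} has only 1 neighbour ({R5}), so by Hall's theorem at most 3 of the 5 students can be matched.

3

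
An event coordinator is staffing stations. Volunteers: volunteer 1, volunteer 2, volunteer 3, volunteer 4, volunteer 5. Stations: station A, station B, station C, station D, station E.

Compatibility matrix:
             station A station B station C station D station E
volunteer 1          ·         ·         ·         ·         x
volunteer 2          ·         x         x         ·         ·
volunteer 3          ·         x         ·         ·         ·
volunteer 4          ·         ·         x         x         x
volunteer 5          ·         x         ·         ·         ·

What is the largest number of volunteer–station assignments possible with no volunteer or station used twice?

A valid assignment of size 4: volunteer 1–station E, volunteer 2–station C, volunteer 3–station B, volunteer 4–station D.
The set {volunteer 3, volunteer 5} has only 1 neighbour ({station B}), so by Hall's theorem at most 4 of the 5 volunteers can be matched.

4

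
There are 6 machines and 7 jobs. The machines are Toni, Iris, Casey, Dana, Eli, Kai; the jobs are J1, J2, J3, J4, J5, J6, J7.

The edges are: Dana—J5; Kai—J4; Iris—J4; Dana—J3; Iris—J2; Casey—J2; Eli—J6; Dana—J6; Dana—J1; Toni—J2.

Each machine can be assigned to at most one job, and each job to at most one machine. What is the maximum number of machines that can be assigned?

4

One maximum matching: Toni–J2, Iris–J4, Dana–J3, Eli–J6.
The set {Toni, Iris, Casey, Kai} has only 2 neighbours ({J2, J4}), so by Hall's theorem at most 4 of the 6 machines can be matched.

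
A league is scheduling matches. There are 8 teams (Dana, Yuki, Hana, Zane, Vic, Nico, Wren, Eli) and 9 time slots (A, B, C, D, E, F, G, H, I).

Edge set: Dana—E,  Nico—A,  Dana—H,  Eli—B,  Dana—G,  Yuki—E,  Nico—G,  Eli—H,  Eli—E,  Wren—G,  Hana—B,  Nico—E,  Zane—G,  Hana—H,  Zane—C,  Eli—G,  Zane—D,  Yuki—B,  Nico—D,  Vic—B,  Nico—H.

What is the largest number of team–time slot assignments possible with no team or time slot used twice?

For example, pair Dana→G, Yuki→E, Hana→H, Zane→C, Vic→B, Nico→A.
The set {Dana, Yuki, Hana, Vic, Wren, Eli} has only 4 neighbours ({B, E, G, H}), so by Hall's theorem at most 6 of the 8 teams can be matched.

6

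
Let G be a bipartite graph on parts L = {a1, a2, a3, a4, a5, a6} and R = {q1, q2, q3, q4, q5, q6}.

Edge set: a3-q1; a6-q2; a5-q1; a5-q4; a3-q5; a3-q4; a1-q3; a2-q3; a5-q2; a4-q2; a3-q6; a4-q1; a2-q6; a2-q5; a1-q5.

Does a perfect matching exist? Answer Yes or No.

Yes

For example, pair a1→q3, a2→q5, a3→q6, a4→q1, a5→q4, a6→q2.
All 6 left vertices are covered.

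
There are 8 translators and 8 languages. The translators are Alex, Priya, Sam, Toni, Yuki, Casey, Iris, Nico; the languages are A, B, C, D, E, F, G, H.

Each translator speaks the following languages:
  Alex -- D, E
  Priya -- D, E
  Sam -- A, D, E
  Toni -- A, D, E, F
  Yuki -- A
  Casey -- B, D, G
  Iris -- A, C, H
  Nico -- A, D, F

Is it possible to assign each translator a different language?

The set {Alex, Priya, Sam, Toni, Yuki, Nico} has only 4 neighbours ({A, D, E, F}), so by Hall's theorem at most 6 of the 8 translators can be matched.
Hence no matching covers every translator.

No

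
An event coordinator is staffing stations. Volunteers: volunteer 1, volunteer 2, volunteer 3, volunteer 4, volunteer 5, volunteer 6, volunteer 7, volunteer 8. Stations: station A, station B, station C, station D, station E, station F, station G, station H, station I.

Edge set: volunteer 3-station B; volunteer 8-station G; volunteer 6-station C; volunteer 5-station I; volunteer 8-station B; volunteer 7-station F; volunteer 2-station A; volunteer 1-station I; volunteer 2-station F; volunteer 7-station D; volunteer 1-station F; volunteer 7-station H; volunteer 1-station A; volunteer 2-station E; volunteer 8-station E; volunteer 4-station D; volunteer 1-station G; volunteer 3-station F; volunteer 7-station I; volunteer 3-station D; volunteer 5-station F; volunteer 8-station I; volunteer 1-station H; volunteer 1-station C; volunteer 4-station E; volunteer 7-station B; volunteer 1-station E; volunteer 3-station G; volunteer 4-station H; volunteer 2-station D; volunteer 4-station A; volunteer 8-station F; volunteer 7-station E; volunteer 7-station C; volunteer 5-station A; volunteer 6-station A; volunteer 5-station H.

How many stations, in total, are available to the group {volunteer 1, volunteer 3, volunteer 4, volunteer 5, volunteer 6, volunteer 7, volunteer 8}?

9

The union of neighbours of {volunteer 1, volunteer 3, volunteer 4, volunteer 5, volunteer 6, volunteer 7, volunteer 8} is {station A, station B, station C, station D, station E, station F, station G, station H, station I}, which has 9 elements.
Since |N(S)| = 9 ≥ |S| = 7, Hall's condition holds for this subset.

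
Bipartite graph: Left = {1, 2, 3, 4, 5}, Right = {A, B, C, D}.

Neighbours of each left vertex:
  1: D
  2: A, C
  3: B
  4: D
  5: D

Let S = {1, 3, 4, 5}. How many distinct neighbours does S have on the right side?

2

The union of neighbours of {1, 3, 4, 5} is {B, D}, which has 2 elements.
Since |N(S)| = 2 < |S| = 4, Hall's condition fails for this subset.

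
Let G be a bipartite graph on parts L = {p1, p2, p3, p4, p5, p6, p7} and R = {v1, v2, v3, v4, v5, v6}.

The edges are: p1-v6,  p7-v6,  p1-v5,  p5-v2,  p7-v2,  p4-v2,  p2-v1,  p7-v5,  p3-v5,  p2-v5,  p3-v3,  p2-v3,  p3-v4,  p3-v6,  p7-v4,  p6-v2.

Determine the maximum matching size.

5

One maximum matching: p1-v5, p2-v1, p3-v4, p4-v2, p7-v6.
The set {p4, p5, p6} has only 1 neighbour ({v2}), so by Hall's theorem at most 5 of the 7 left vertices can be matched.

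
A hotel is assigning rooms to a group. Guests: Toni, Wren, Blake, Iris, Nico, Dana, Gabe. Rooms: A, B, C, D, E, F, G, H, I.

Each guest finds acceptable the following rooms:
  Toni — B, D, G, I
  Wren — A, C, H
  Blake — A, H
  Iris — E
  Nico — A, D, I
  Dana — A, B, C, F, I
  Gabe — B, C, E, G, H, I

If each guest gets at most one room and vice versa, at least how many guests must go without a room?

One maximum matching: Toni→B, Wren→C, Blake→H, Iris→E, Nico→I, Dana→A, Gabe→G.
All 7 guests are matched, so no larger matching exists.
That matches 7 of the 7, leaving 0 unmatched; no matching can do better.

0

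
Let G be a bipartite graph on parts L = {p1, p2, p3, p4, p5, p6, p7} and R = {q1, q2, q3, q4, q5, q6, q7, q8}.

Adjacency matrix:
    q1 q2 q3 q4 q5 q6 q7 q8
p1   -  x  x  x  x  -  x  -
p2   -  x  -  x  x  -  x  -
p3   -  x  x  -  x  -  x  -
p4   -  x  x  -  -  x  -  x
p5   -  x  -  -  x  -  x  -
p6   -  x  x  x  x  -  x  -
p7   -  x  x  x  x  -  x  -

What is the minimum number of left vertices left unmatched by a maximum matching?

1

One maximum matching: p1-q7, p2-q5, p3-q3, p4-q6, p5-q2, p6-q4.
The set {p1, p2, p3, p5, p6, p7} has only 5 neighbours ({q2, q3, q4, q5, q7}), so by Hall's theorem at most 6 of the 7 left vertices can be matched.
That matches 6 of the 7, leaving 1 unmatched; no matching can do better.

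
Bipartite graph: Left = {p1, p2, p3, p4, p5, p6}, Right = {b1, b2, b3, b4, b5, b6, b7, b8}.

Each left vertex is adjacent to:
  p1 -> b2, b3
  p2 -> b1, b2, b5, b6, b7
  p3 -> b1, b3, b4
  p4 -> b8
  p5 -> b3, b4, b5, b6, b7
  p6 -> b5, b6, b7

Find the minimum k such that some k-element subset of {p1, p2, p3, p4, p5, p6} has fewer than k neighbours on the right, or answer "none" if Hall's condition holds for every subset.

A matching saturating every left vertex exists, for instance p1→b2, p2→b1, p3→b3, p4→b8, p5→b7, p6→b5.
By Hall's marriage theorem, this means |N(S)| ≥ |S| for every subset S, so no violating subset exists.

none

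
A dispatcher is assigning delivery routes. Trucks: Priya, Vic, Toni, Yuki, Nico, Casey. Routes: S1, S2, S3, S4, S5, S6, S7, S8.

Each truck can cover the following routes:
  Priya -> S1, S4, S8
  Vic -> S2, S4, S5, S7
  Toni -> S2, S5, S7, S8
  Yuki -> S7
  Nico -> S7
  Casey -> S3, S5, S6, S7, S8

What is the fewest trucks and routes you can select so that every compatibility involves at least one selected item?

5

A maximum matching has 5 edges (e.g. Priya–S1, Vic–S4, Toni–S2, Yuki–S7, Casey–S6).
By König's theorem the minimum vertex cover has the same size. One such cover is {Priya, Vic, Toni, Casey, S7}.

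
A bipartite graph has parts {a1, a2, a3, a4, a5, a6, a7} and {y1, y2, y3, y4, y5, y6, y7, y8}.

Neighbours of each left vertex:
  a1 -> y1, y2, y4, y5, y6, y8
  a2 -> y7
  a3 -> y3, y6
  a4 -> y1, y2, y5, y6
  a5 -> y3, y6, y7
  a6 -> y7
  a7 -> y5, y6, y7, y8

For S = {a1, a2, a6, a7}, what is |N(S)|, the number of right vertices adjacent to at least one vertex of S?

7

The union of neighbours of {a1, a2, a6, a7} is {y1, y2, y4, y5, y6, y7, y8}, which has 7 elements.
Since |N(S)| = 7 ≥ |S| = 4, Hall's condition holds for this subset.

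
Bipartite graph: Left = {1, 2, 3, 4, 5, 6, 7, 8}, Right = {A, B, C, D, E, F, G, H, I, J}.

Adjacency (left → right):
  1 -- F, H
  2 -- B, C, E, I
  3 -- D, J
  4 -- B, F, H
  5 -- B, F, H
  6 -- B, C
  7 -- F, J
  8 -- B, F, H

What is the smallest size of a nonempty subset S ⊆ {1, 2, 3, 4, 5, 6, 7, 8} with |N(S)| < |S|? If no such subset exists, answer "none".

4

Take S = {1, 4, 5, 8}. Its neighbourhood is {B, F, H}, so |N(S)| = 3 < |S| = 4.
Every subset of size less than 4 has at least as many neighbours as members, so 4 is the minimum.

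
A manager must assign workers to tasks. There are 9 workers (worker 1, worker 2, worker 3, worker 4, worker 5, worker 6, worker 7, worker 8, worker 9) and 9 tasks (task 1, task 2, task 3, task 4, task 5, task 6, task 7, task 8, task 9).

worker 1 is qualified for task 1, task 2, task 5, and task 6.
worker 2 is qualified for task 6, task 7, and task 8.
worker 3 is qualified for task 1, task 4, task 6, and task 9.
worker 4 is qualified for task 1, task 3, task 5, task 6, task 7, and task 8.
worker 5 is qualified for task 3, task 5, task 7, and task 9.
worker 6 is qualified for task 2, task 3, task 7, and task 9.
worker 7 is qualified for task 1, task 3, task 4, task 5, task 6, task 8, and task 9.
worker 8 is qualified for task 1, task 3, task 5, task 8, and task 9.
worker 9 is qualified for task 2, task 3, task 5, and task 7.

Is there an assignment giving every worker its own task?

For example, pair worker 1-task 1, worker 2-task 6, worker 3-task 4, worker 4-task 8, worker 5-task 7, worker 6-task 9, worker 7-task 3, worker 8-task 5, worker 9-task 2.
Every worker is matched, so this is a perfect matching.

Yes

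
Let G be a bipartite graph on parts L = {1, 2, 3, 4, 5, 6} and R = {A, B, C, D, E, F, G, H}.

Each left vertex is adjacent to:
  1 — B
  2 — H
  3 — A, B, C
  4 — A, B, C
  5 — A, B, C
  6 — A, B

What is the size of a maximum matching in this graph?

For example, pair 1→B, 2→H, 3→A, 4→C.
The set {1, 3, 4, 5, 6} has only 3 neighbours ({A, B, C}), so by Hall's theorem at most 4 of the 6 left vertices can be matched.

4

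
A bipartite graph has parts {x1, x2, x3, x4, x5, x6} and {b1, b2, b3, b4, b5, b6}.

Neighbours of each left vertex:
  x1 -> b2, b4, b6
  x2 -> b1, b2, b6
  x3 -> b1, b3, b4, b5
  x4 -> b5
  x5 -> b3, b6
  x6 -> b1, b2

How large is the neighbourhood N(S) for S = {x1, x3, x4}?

The union of neighbours of {x1, x3, x4} is {b1, b2, b3, b4, b5, b6}, which has 6 elements.
Since |N(S)| = 6 ≥ |S| = 3, Hall's condition holds for this subset.

6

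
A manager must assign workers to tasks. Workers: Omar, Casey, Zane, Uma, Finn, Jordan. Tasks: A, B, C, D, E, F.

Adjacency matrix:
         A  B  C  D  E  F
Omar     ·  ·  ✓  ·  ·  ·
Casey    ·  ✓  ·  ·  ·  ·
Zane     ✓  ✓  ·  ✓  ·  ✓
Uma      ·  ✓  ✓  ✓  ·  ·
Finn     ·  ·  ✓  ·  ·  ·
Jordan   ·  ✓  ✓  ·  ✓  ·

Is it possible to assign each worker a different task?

No

The set {Omar, Finn} has only 1 neighbour ({C}), so by Hall's theorem at most 5 of the 6 workers can be matched.
Hence no matching covers every worker.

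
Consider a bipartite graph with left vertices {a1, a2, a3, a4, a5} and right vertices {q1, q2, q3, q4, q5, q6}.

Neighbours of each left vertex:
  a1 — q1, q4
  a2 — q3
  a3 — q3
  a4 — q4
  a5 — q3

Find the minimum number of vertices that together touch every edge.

{a1, a4, q3} is a vertex cover of size 3: every edge has an endpoint in this set.
No smaller cover exists because a1–q1, a2–q3, a4–q4 is a matching of size 3, and a cover must include an endpoint of each of these disjoint edges (König's theorem).

3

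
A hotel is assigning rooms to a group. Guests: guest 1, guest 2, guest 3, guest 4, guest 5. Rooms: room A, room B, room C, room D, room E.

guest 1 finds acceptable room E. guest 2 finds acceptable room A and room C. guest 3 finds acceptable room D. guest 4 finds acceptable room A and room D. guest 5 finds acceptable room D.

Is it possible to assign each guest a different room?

The set {guest 3, guest 5} has only 1 neighbour ({room D}), so by Hall's theorem at most 4 of the 5 guests can be matched.
Hence no matching covers every guest.

No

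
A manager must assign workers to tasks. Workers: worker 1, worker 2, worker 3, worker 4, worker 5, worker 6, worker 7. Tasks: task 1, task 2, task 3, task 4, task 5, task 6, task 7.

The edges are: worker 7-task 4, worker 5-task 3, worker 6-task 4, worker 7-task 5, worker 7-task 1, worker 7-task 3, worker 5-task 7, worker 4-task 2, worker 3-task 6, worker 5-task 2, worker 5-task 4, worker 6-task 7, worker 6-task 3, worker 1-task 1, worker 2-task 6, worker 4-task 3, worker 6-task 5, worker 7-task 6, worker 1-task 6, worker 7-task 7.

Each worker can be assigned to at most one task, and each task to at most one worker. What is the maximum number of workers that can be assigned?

For example, pair worker 1→task 1, worker 2→task 6, worker 4→task 3, worker 5→task 2, worker 6→task 7, worker 7→task 4.
The set {worker 2, worker 3} has only 1 neighbour ({task 6}), so by Hall's theorem at most 6 of the 7 workers can be matched.

6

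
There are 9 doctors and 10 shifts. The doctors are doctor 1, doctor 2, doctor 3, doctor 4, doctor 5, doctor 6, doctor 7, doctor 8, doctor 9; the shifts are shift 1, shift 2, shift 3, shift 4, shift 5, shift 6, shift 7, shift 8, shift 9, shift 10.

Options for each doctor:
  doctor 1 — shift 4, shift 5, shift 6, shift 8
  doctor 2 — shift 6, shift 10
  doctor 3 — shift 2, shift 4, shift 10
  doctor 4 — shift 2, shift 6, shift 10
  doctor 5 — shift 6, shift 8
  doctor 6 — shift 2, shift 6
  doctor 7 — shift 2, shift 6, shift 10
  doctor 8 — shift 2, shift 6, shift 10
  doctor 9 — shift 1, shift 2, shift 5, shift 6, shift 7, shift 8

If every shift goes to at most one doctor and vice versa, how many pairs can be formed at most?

One maximum matching: doctor 1-shift 5, doctor 2-shift 10, doctor 3-shift 4, doctor 4-shift 2, doctor 5-shift 8, doctor 6-shift 6, doctor 9-shift 7.
The set {doctor 2, doctor 4, doctor 6, doctor 7, doctor 8} has only 3 neighbours ({shift 10, shift 2, shift 6}), so by Hall's theorem at most 7 of the 9 doctors can be matched.

7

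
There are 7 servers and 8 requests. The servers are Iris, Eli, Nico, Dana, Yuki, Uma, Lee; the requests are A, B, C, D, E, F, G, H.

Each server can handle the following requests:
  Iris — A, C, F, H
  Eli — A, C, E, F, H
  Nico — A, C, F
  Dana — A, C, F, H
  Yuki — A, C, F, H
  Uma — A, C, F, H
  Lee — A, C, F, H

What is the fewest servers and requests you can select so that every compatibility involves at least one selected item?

{Eli, A, C, F, H} is a vertex cover of size 5: every edge has an endpoint in this set.
No smaller cover exists because Iris–H, Eli–E, Nico–A, Dana–C, Yuki–F is a matching of size 5, and a cover must include an endpoint of each of these disjoint edges (König's theorem).

5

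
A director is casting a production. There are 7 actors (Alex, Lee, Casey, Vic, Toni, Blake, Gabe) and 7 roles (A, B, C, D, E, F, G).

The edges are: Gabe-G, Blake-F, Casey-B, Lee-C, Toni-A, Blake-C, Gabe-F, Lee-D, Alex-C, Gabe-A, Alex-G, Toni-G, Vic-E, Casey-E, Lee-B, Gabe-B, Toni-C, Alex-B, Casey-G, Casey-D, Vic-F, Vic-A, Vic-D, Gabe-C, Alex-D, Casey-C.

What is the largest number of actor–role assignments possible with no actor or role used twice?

One maximum matching: Alex–B, Lee–C, Casey–E, Vic–D, Toni–A, Blake–F, Gabe–G.
This saturates every actor, so 7 is the maximum.

7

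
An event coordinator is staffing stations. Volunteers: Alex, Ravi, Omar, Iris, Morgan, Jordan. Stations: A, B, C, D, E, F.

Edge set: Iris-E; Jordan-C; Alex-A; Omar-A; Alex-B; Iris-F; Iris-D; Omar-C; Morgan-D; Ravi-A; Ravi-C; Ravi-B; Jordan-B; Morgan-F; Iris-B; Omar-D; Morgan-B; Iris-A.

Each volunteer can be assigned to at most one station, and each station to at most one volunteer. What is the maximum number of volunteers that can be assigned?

6

For example, pair Alex-A, Ravi-C, Omar-D, Iris-E, Morgan-F, Jordan-B.
This saturates every volunteer, so 6 is the maximum.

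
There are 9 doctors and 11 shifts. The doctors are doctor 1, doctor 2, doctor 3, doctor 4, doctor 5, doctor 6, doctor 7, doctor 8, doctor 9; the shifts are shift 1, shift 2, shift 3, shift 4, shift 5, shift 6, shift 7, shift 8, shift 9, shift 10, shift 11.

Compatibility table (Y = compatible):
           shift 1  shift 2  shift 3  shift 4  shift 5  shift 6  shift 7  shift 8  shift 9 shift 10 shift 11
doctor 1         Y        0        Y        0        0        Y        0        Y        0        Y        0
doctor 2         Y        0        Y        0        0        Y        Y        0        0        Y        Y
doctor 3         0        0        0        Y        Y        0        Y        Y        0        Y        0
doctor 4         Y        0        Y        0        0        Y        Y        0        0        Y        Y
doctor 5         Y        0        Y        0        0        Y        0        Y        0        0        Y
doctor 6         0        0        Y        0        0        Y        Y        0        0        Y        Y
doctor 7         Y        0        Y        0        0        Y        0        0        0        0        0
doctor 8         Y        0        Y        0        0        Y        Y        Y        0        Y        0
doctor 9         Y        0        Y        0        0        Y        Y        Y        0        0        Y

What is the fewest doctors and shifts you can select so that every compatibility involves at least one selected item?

The 8 edges doctor 1–shift 1, doctor 2–shift 6, doctor 3–shift 5, doctor 4–shift 11, doctor 5–shift 8, doctor 6–shift 10, doctor 7–shift 3, doctor 8–shift 7 form a matching, so any vertex cover needs at least 8 vertices (one per matched edge).
Conversely {doctor 3, shift 1, shift 3, shift 6, shift 7, shift 8, shift 10, shift 11} meets every edge and has exactly 8 vertices, so 8 is optimal.

8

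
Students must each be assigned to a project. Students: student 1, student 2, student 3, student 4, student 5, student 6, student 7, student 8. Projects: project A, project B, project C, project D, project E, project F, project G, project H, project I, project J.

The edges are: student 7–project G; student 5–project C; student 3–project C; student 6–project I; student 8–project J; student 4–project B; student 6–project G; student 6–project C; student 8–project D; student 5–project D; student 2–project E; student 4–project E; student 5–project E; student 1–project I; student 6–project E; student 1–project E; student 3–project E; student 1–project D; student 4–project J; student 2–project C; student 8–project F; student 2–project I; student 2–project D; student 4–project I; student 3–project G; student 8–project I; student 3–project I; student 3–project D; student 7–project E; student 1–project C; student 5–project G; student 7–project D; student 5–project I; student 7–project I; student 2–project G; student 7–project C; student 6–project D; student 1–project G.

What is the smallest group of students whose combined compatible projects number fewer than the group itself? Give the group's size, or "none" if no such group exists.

6

Take S = {student 1, student 2, student 3, student 5, student 6, student 7}. Its neighbourhood is {project C, project D, project E, project G, project I}, so |N(S)| = 5 < |S| = 6.
Every subset of size less than 6 has at least as many neighbours as members, so 6 is the minimum.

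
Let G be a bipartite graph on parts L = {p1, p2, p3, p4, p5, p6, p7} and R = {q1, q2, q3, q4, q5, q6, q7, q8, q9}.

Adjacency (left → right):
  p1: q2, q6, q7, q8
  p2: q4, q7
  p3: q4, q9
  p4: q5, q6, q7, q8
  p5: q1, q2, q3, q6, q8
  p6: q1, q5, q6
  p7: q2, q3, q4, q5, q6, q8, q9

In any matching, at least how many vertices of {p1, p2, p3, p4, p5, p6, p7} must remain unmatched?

For example, pair p1→q2, p2→q7, p3→q4, p4→q8, p5→q1, p6→q6, p7→q9.
This saturates every left vertex, so 7 is the maximum.
That matches 7 of the 7, leaving 0 unmatched; no matching can do better.

0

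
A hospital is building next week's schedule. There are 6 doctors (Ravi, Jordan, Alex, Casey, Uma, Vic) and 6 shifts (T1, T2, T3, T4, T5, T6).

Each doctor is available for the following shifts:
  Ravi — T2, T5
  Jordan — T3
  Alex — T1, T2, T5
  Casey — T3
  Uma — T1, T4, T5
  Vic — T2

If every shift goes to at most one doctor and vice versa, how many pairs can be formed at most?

A valid assignment of size 5: Ravi–T5, Jordan–T3, Alex–T1, Uma–T4, Vic–T2.
The set {Jordan, Casey} has only 1 neighbour ({T3}), so by Hall's theorem at most 5 of the 6 doctors can be matched.

5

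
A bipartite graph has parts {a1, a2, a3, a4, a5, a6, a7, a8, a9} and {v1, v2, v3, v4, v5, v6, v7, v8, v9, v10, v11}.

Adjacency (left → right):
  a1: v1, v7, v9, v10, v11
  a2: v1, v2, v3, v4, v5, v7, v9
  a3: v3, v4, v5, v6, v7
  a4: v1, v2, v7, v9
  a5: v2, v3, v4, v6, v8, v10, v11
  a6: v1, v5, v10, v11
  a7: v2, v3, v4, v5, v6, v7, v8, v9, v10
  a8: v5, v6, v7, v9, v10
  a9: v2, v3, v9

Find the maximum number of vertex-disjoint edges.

9

A valid assignment of size 9: a1-v11, a2-v3, a3-v4, a4-v7, a5-v10, a6-v1, a7-v8, a8-v6, a9-v2.
This saturates every left vertex, so 9 is the maximum.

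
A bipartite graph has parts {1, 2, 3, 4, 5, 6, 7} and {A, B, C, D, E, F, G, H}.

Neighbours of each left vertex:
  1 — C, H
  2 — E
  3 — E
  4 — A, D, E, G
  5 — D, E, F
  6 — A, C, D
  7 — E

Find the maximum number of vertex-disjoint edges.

A valid assignment of size 5: 1-H, 2-E, 4-A, 5-D, 6-C.
The set {2, 3, 7} has only 1 neighbour ({E}), so by Hall's theorem at most 5 of the 7 left vertices can be matched.

5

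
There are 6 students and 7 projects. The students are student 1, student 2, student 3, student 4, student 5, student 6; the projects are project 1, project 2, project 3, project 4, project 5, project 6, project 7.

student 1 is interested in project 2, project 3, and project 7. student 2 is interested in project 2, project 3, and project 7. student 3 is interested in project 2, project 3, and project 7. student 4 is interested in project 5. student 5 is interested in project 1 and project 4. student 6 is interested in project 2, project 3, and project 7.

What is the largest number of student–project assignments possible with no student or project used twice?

5

A valid assignment of size 5: student 1→project 2, student 2→project 7, student 3→project 3, student 4→project 5, student 5→project 4.
The set {student 1, student 2, student 3, student 6} has only 3 neighbours ({project 2, project 3, project 7}), so by Hall's theorem at most 5 of the 6 students can be matched.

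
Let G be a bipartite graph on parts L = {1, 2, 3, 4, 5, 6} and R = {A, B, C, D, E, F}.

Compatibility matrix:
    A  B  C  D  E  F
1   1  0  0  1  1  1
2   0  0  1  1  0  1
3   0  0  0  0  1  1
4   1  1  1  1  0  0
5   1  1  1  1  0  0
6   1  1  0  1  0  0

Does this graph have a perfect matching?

Yes

For example, pair 1→A, 2→F, 3→E, 4→D, 5→C, 6→B.
All 6 left vertices are covered.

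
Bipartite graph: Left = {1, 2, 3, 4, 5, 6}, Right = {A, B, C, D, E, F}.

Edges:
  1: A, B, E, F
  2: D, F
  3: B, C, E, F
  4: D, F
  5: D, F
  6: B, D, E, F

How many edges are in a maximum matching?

5

For example, pair 1–A, 2–D, 3–E, 4–F, 6–B.
The set {2, 4, 5} has only 2 neighbours ({D, F}), so by Hall's theorem at most 5 of the 6 left vertices can be matched.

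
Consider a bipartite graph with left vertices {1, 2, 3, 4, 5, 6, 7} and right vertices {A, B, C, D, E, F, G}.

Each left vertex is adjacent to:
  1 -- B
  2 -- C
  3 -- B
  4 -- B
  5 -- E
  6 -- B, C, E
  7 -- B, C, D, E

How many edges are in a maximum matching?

4

One maximum matching: 1→B, 2→C, 5→E, 7→D.
The set {1, 2, 3, 4, 5, 6} has only 3 neighbours ({B, C, E}), so by Hall's theorem at most 4 of the 7 left vertices can be matched.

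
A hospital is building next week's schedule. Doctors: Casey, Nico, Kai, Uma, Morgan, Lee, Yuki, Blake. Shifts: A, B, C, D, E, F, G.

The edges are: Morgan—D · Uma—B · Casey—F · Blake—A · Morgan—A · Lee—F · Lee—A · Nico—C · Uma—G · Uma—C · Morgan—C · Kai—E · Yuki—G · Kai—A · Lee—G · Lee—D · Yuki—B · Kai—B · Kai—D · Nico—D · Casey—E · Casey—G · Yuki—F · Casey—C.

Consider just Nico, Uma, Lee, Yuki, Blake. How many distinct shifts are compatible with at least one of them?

The union of neighbours of {Nico, Uma, Lee, Yuki, Blake} is {A, B, C, D, F, G}, which has 6 elements.
Since |N(S)| = 6 ≥ |S| = 5, Hall's condition holds for this subset.

6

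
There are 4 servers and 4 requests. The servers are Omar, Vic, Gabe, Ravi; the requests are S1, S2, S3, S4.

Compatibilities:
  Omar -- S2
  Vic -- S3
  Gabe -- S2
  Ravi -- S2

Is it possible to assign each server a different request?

The set {Omar, Gabe, Ravi} has only 1 neighbour ({S2}), so by Hall's theorem at most 2 of the 4 servers can be matched.
Hence no matching covers every server.

No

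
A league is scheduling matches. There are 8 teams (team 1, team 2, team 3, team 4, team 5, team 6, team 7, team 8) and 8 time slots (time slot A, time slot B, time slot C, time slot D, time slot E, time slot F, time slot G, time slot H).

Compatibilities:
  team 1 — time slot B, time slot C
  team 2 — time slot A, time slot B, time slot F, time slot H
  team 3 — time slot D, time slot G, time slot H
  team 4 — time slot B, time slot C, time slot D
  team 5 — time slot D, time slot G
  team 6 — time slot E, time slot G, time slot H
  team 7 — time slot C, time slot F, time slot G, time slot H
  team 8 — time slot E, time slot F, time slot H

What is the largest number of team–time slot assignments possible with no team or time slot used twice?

8

For example, pair team 1-time slot C, team 2-time slot A, team 3-time slot D, team 4-time slot B, team 5-time slot G, team 6-time slot E, team 7-time slot H, team 8-time slot F.
All 8 teams are matched, so no larger matching exists.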